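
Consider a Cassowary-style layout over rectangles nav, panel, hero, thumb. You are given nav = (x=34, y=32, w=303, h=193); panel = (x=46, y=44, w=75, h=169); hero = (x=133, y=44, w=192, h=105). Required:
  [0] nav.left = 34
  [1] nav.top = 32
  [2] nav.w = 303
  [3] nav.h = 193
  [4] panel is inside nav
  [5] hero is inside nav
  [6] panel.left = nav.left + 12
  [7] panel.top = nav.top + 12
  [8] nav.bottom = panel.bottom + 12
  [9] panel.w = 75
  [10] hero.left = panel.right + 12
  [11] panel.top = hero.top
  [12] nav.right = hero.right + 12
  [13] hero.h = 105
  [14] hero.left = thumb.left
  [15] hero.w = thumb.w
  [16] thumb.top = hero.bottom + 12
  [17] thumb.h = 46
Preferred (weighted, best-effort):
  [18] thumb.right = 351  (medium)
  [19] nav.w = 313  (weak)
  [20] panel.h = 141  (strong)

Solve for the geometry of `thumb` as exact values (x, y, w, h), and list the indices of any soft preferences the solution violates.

1. thumb.x = 133  [hero.left = thumb.left]
2. thumb.w = 192  [hero.w = thumb.w]
3. thumb.y = 161  [thumb.top = hero.bottom + 12]
4. thumb.h = 46  [thumb.h = 46]

thumb = (x=133, y=161, w=192, h=46)
violated soft preferences: 18, 19, 20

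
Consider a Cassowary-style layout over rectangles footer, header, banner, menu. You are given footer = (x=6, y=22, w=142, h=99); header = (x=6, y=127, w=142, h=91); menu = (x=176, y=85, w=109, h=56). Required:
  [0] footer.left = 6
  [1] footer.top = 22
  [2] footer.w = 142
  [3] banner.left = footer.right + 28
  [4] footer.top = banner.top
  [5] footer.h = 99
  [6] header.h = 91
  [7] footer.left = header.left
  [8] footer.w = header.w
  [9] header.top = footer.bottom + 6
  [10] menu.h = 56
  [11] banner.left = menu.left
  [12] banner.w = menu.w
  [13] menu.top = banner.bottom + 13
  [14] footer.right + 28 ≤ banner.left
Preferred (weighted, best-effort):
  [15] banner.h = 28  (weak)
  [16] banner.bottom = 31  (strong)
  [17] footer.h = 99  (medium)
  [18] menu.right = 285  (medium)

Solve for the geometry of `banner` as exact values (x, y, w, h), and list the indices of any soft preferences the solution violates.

banner = (x=176, y=22, w=109, h=50)
violated soft preferences: 15, 16

1. banner.x = 176  [banner.left = footer.right + 28]
2. banner.y = 22  [footer.top = banner.top]
3. banner.w = 109  [banner.w = menu.w]
4. banner.h = 50  [menu.top = banner.bottom + 13]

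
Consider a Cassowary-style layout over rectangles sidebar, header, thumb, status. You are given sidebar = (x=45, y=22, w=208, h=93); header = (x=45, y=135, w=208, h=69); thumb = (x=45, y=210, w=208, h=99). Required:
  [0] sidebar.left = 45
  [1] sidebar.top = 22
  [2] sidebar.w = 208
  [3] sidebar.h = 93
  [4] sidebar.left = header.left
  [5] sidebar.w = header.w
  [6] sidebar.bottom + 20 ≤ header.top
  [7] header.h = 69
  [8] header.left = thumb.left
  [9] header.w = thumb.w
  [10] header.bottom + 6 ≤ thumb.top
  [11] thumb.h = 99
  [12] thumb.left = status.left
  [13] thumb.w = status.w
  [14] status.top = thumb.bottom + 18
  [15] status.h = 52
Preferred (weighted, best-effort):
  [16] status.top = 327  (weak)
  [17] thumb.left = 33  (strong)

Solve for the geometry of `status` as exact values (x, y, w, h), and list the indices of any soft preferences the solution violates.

status = (x=45, y=327, w=208, h=52)
violated soft preferences: 17

1. status.x = 45  [thumb.left = status.left]
2. status.w = 208  [thumb.w = status.w]
3. status.y = 327  [status.top = thumb.bottom + 18]
4. status.h = 52  [status.h = 52]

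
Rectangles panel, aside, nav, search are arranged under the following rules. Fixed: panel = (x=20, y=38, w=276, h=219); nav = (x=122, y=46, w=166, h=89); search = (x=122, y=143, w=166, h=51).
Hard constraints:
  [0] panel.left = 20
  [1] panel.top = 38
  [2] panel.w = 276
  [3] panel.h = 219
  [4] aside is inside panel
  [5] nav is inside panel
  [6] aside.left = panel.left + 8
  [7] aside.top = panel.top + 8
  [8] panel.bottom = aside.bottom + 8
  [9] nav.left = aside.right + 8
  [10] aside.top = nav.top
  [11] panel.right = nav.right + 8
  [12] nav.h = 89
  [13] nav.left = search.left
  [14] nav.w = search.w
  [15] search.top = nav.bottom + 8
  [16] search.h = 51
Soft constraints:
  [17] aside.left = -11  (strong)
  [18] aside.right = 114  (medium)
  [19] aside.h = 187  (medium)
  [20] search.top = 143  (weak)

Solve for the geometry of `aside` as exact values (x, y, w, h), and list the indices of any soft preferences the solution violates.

aside = (x=28, y=46, w=86, h=203)
violated soft preferences: 17, 19

1. aside.x = 28  [aside.left = panel.left + 8]
2. aside.y = 46  [aside.top = panel.top + 8]
3. aside.h = 203  [panel.bottom = aside.bottom + 8]
4. aside.w = 86  [nav.left = aside.right + 8]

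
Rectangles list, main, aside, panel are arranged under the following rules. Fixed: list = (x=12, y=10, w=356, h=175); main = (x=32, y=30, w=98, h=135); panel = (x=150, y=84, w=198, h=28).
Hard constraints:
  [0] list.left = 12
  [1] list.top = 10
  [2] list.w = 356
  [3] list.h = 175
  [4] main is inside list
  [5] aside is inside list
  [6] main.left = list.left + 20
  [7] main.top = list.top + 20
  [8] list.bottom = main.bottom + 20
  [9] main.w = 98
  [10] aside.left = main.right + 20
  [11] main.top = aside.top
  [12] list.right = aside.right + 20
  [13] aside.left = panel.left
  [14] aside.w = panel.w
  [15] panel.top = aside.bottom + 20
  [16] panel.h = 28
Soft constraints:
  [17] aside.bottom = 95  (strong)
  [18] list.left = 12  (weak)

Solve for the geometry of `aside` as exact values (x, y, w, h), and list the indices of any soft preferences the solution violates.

1. aside.x = 150  [aside.left = main.right + 20]
2. aside.y = 30  [main.top = aside.top]
3. aside.w = 198  [list.right = aside.right + 20]
4. aside.h = 34  [panel.top = aside.bottom + 20]

aside = (x=150, y=30, w=198, h=34)
violated soft preferences: 17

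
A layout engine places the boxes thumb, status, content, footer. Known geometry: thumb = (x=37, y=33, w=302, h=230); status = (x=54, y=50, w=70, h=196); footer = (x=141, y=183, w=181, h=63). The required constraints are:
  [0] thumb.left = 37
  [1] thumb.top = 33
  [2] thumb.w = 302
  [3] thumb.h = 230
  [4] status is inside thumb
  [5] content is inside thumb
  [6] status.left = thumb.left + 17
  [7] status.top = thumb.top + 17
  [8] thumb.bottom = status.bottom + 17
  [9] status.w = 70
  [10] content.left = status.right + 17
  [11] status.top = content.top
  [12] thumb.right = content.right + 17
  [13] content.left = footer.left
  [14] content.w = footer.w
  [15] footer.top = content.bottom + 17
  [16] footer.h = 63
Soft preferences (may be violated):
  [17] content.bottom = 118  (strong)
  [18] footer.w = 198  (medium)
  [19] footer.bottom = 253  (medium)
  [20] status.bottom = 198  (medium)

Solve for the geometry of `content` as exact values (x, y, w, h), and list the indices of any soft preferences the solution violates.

1. content.x = 141  [content.left = status.right + 17]
2. content.y = 50  [status.top = content.top]
3. content.w = 181  [thumb.right = content.right + 17]
4. content.h = 116  [footer.top = content.bottom + 17]

content = (x=141, y=50, w=181, h=116)
violated soft preferences: 17, 18, 19, 20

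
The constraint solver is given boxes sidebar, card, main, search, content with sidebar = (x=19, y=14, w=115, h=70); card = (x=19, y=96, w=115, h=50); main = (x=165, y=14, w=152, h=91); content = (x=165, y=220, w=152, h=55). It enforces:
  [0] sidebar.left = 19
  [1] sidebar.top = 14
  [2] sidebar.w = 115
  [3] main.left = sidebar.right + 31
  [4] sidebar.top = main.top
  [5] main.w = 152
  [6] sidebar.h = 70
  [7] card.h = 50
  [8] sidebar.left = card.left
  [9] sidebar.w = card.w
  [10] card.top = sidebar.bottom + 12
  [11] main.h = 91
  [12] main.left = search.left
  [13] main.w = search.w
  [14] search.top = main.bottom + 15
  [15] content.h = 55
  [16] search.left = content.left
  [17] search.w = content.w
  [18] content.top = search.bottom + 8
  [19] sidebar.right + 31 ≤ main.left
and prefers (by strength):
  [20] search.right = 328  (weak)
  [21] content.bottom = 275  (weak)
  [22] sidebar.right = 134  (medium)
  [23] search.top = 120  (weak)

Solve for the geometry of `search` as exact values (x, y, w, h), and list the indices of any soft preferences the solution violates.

search = (x=165, y=120, w=152, h=92)
violated soft preferences: 20

1. search.x = 165  [main.left = search.left]
2. search.w = 152  [main.w = search.w]
3. search.y = 120  [search.top = main.bottom + 15]
4. search.h = 92  [content.top = search.bottom + 8]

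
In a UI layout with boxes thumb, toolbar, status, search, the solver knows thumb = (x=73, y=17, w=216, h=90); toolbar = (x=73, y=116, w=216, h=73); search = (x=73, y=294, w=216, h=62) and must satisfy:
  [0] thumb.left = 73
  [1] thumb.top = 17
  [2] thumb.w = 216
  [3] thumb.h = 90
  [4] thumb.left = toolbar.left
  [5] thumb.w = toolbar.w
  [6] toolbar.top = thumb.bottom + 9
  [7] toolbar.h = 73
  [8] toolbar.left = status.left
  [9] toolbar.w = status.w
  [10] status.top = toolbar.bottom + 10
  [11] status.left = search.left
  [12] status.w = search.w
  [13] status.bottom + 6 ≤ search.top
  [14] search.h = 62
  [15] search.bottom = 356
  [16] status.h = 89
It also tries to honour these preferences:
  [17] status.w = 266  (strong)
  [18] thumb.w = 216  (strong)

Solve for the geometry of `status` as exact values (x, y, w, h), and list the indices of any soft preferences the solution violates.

status = (x=73, y=199, w=216, h=89)
violated soft preferences: 17

1. status.x = 73  [toolbar.left = status.left]
2. status.w = 216  [toolbar.w = status.w]
3. status.y = 199  [status.top = toolbar.bottom + 10]
4. status.h = 89  [status.h = 89]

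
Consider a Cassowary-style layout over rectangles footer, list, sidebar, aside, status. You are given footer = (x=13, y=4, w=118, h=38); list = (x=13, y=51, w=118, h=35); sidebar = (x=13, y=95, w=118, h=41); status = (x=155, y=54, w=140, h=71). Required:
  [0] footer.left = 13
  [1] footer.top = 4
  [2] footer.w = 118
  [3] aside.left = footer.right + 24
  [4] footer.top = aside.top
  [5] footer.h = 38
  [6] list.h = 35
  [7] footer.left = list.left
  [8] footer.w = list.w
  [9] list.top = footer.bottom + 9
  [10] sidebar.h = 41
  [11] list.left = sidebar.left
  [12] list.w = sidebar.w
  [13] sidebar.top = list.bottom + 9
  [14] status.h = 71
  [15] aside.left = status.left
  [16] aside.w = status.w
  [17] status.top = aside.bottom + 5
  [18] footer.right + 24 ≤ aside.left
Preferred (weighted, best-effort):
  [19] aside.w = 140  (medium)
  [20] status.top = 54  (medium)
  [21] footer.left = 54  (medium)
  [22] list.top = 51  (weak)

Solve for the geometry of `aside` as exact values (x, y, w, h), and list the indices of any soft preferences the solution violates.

aside = (x=155, y=4, w=140, h=45)
violated soft preferences: 21

1. aside.x = 155  [aside.left = footer.right + 24]
2. aside.y = 4  [footer.top = aside.top]
3. aside.w = 140  [aside.w = status.w]
4. aside.h = 45  [status.top = aside.bottom + 5]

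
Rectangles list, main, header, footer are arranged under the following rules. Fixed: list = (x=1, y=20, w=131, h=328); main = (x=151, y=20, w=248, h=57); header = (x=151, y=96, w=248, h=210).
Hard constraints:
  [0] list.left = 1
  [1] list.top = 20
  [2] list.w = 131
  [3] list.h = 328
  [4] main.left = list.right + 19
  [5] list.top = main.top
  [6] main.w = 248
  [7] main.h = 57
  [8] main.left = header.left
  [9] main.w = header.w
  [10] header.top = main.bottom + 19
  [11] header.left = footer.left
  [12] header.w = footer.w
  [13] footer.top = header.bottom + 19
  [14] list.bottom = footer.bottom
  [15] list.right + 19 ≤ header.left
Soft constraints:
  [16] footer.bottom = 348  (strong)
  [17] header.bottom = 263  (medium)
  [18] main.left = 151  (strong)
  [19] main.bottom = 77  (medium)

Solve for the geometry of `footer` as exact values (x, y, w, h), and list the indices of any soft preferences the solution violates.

1. footer.x = 151  [header.left = footer.left]
2. footer.w = 248  [header.w = footer.w]
3. footer.y = 325  [footer.top = header.bottom + 19]
4. footer.h = 23  [list.bottom = footer.bottom]

footer = (x=151, y=325, w=248, h=23)
violated soft preferences: 17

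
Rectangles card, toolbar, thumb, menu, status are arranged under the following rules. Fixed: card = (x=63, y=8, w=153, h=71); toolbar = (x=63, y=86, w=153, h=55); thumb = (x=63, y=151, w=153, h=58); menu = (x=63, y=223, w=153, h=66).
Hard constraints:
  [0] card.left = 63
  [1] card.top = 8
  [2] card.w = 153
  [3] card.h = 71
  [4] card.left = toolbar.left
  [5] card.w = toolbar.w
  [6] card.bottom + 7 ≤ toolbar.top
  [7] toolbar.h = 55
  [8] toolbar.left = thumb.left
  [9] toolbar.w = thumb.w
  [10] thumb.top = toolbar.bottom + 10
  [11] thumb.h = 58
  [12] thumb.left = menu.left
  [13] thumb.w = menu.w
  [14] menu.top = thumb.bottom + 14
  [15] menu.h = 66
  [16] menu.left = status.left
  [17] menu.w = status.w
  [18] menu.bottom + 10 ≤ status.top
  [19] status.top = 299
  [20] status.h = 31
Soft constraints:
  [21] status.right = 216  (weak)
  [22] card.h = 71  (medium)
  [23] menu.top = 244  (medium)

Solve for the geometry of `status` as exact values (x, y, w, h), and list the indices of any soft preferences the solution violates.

status = (x=63, y=299, w=153, h=31)
violated soft preferences: 23

1. status.x = 63  [menu.left = status.left]
2. status.w = 153  [menu.w = status.w]
3. status.y = 299  [status.top = 299]
4. status.h = 31  [status.h = 31]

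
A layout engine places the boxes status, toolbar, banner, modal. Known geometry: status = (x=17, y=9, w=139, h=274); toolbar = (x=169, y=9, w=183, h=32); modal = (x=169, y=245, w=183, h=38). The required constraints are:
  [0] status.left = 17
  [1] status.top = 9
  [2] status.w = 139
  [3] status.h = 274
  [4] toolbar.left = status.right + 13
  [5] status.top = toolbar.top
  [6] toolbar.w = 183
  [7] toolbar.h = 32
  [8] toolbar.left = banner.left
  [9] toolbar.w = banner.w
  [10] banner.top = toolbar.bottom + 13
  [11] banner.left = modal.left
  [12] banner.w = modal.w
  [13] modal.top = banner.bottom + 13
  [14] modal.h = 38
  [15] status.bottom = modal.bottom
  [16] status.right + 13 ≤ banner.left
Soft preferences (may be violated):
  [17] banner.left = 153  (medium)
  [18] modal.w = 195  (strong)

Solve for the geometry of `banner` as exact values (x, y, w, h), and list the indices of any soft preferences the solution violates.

1. banner.x = 169  [toolbar.left = banner.left]
2. banner.w = 183  [toolbar.w = banner.w]
3. banner.y = 54  [banner.top = toolbar.bottom + 13]
4. banner.h = 178  [modal.top = banner.bottom + 13]

banner = (x=169, y=54, w=183, h=178)
violated soft preferences: 17, 18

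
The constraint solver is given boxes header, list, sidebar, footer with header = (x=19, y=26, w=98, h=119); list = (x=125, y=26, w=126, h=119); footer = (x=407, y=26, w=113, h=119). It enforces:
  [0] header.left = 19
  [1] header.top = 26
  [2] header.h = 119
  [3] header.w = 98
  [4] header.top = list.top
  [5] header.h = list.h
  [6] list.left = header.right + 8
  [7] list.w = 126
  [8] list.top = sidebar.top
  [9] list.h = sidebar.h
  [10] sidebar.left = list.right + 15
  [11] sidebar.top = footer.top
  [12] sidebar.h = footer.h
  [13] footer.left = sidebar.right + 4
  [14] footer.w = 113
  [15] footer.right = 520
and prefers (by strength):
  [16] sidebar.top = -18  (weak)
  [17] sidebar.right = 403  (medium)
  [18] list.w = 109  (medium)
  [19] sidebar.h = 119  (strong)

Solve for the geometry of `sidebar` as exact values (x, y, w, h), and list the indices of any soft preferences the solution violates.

sidebar = (x=266, y=26, w=137, h=119)
violated soft preferences: 16, 18

1. sidebar.y = 26  [list.top = sidebar.top]
2. sidebar.h = 119  [list.h = sidebar.h]
3. sidebar.x = 266  [sidebar.left = list.right + 15]
4. sidebar.w = 137  [footer.left = sidebar.right + 4]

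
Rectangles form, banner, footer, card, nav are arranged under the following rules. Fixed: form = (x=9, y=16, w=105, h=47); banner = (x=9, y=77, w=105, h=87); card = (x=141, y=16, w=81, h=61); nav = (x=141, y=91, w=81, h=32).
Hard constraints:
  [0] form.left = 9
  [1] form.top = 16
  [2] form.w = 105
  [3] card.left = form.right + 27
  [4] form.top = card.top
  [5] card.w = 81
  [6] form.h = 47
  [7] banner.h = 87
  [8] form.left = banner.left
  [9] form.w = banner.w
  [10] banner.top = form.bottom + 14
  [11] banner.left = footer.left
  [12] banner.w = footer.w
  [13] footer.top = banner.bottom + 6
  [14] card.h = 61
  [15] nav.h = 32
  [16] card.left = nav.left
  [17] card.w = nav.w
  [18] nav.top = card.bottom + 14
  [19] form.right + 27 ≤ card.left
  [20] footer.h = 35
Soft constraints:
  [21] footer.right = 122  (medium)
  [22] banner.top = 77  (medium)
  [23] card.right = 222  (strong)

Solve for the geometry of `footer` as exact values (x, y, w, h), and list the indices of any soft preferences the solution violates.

1. footer.x = 9  [banner.left = footer.left]
2. footer.w = 105  [banner.w = footer.w]
3. footer.y = 170  [footer.top = banner.bottom + 6]
4. footer.h = 35  [footer.h = 35]

footer = (x=9, y=170, w=105, h=35)
violated soft preferences: 21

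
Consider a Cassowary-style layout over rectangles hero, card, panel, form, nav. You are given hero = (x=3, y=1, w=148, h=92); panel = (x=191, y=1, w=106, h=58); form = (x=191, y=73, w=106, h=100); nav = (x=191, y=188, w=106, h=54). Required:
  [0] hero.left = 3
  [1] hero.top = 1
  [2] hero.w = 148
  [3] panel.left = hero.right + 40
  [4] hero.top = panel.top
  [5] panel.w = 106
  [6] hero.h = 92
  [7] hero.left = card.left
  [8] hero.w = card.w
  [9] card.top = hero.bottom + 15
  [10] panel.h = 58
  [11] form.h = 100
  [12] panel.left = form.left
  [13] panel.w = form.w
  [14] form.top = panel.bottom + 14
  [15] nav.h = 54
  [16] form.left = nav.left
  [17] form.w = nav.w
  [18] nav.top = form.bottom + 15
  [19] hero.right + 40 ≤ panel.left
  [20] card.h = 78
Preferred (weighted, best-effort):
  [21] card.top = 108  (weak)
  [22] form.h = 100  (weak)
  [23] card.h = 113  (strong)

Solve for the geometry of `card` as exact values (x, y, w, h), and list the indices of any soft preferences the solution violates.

card = (x=3, y=108, w=148, h=78)
violated soft preferences: 23

1. card.x = 3  [hero.left = card.left]
2. card.w = 148  [hero.w = card.w]
3. card.y = 108  [card.top = hero.bottom + 15]
4. card.h = 78  [card.h = 78]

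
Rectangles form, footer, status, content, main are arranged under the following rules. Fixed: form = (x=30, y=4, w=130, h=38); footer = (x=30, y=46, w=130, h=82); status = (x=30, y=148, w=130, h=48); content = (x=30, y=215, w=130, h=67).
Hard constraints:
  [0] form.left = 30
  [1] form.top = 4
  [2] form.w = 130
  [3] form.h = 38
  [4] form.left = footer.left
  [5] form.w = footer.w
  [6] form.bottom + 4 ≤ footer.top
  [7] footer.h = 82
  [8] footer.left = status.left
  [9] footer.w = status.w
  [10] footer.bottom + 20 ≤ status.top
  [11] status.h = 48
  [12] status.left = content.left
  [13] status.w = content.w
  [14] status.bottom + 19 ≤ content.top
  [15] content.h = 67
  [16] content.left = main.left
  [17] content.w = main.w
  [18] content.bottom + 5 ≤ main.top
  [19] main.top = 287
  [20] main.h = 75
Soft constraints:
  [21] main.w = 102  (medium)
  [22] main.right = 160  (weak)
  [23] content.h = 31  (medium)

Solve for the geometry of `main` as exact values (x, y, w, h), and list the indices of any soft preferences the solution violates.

main = (x=30, y=287, w=130, h=75)
violated soft preferences: 21, 23

1. main.x = 30  [content.left = main.left]
2. main.w = 130  [content.w = main.w]
3. main.y = 287  [main.top = 287]
4. main.h = 75  [main.h = 75]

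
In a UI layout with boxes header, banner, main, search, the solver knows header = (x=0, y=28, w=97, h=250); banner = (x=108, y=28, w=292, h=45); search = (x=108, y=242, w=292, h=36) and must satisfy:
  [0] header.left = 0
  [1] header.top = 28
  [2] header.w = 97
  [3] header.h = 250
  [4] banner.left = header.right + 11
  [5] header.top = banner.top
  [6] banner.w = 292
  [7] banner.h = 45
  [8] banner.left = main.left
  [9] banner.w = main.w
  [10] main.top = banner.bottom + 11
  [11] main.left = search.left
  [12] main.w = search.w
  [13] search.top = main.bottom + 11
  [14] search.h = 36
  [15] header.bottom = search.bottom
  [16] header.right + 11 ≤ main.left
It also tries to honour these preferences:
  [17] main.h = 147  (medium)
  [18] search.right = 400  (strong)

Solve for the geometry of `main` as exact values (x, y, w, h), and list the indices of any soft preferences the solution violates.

1. main.x = 108  [banner.left = main.left]
2. main.w = 292  [banner.w = main.w]
3. main.y = 84  [main.top = banner.bottom + 11]
4. main.h = 147  [search.top = main.bottom + 11]

main = (x=108, y=84, w=292, h=147)
violated soft preferences: none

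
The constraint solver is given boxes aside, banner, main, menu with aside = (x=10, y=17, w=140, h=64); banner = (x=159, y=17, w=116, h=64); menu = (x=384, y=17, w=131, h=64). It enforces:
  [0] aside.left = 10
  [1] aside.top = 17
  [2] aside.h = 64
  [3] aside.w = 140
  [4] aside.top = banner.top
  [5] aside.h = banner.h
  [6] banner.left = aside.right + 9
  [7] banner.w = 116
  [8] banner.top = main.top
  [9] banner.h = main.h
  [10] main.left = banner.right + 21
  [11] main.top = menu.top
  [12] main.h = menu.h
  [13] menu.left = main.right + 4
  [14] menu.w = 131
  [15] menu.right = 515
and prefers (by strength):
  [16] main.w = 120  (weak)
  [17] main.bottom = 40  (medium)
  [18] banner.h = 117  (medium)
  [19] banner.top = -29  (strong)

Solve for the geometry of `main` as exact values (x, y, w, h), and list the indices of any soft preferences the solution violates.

main = (x=296, y=17, w=84, h=64)
violated soft preferences: 16, 17, 18, 19

1. main.y = 17  [banner.top = main.top]
2. main.h = 64  [banner.h = main.h]
3. main.x = 296  [main.left = banner.right + 21]
4. main.w = 84  [menu.left = main.right + 4]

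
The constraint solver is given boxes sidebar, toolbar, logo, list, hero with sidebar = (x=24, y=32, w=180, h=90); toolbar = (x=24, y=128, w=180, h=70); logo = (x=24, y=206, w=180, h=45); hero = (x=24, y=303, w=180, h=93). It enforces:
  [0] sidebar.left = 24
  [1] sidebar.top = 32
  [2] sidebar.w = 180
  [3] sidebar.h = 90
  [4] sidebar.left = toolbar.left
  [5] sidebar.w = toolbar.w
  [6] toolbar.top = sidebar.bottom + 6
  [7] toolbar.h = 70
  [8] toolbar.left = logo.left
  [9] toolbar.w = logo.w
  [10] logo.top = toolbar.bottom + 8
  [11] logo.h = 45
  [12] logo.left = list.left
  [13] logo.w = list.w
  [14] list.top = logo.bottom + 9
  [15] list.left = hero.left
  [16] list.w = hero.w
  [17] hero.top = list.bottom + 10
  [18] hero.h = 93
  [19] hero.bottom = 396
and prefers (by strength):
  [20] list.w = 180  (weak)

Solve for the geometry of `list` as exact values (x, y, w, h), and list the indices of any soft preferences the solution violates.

list = (x=24, y=260, w=180, h=33)
violated soft preferences: none

1. list.x = 24  [logo.left = list.left]
2. list.w = 180  [logo.w = list.w]
3. list.y = 260  [list.top = logo.bottom + 9]
4. list.h = 33  [hero.top = list.bottom + 10]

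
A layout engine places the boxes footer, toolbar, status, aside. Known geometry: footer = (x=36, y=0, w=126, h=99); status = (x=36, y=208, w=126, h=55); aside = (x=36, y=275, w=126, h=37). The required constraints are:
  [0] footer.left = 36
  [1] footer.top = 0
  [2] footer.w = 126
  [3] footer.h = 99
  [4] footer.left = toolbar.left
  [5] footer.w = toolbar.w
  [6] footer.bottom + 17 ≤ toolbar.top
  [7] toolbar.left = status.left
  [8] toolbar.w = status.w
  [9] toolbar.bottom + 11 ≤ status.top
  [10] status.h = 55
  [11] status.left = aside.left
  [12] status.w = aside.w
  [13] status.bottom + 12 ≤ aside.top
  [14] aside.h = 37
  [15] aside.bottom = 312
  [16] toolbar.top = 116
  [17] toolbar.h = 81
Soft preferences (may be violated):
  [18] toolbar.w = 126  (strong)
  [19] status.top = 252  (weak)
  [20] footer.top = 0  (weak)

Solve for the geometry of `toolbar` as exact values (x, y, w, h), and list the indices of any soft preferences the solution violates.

1. toolbar.x = 36  [footer.left = toolbar.left]
2. toolbar.w = 126  [footer.w = toolbar.w]
3. toolbar.y = 116  [toolbar.top = 116]
4. toolbar.h = 81  [toolbar.h = 81]

toolbar = (x=36, y=116, w=126, h=81)
violated soft preferences: 19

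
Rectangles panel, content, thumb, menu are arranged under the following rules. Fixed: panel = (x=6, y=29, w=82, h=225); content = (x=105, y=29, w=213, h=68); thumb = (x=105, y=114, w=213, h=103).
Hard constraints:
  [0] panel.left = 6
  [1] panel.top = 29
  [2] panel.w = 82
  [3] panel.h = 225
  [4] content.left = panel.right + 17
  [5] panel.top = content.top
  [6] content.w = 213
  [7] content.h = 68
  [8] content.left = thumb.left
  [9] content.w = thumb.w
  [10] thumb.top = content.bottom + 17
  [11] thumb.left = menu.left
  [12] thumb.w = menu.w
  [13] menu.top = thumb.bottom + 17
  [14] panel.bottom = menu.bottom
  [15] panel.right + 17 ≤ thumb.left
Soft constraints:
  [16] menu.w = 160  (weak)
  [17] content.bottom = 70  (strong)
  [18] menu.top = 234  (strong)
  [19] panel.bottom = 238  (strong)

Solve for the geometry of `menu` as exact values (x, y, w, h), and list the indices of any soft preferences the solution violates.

menu = (x=105, y=234, w=213, h=20)
violated soft preferences: 16, 17, 19

1. menu.x = 105  [thumb.left = menu.left]
2. menu.w = 213  [thumb.w = menu.w]
3. menu.y = 234  [menu.top = thumb.bottom + 17]
4. menu.h = 20  [panel.bottom = menu.bottom]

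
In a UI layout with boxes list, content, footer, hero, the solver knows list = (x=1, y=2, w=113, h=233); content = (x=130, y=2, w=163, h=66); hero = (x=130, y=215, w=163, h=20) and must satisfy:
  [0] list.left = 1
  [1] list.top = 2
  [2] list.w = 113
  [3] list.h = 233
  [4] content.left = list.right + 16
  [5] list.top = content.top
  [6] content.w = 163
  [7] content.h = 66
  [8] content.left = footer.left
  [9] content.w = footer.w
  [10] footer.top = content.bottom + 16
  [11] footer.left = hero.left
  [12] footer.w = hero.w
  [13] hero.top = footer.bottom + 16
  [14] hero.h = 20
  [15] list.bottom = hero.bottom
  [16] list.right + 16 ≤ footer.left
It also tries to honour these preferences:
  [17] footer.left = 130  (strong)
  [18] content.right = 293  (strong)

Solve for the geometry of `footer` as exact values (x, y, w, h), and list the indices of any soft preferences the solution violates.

footer = (x=130, y=84, w=163, h=115)
violated soft preferences: none

1. footer.x = 130  [content.left = footer.left]
2. footer.w = 163  [content.w = footer.w]
3. footer.y = 84  [footer.top = content.bottom + 16]
4. footer.h = 115  [hero.top = footer.bottom + 16]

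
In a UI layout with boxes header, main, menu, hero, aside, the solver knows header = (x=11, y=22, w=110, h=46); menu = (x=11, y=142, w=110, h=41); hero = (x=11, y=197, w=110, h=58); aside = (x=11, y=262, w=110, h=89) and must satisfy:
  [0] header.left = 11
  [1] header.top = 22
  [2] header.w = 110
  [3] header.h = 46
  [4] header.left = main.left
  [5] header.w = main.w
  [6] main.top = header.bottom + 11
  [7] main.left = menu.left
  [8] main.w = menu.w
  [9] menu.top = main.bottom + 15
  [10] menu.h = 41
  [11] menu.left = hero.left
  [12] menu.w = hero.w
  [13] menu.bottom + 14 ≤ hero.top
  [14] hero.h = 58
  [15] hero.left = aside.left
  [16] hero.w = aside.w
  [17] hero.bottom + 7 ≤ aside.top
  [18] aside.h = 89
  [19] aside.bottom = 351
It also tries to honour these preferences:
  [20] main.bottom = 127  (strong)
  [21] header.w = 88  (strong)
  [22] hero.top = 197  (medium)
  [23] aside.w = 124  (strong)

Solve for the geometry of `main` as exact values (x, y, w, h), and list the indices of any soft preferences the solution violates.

1. main.x = 11  [header.left = main.left]
2. main.w = 110  [header.w = main.w]
3. main.y = 79  [main.top = header.bottom + 11]
4. main.h = 48  [menu.top = main.bottom + 15]

main = (x=11, y=79, w=110, h=48)
violated soft preferences: 21, 23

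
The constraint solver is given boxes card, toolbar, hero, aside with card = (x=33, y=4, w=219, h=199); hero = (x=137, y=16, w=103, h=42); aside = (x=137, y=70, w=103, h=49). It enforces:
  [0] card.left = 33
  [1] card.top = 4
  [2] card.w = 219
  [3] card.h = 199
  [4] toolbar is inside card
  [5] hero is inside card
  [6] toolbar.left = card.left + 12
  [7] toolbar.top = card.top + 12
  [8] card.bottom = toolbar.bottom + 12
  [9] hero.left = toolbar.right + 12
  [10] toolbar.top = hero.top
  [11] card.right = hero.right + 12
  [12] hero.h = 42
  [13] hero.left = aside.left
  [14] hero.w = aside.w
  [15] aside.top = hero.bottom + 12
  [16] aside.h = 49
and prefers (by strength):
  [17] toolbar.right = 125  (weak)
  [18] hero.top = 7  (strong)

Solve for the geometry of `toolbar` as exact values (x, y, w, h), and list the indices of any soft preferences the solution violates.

1. toolbar.x = 45  [toolbar.left = card.left + 12]
2. toolbar.y = 16  [toolbar.top = card.top + 12]
3. toolbar.h = 175  [card.bottom = toolbar.bottom + 12]
4. toolbar.w = 80  [hero.left = toolbar.right + 12]

toolbar = (x=45, y=16, w=80, h=175)
violated soft preferences: 18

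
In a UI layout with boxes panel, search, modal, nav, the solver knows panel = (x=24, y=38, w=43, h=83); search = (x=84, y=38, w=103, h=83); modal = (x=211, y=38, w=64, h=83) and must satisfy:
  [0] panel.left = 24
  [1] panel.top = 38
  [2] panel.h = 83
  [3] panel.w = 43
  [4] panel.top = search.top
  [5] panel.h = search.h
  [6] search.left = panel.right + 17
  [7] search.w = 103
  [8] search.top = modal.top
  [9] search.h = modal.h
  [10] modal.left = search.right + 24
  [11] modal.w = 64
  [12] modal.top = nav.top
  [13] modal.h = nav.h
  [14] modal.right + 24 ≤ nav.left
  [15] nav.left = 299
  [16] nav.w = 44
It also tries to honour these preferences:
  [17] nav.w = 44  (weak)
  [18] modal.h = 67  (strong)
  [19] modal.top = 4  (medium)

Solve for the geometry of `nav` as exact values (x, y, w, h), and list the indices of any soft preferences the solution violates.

nav = (x=299, y=38, w=44, h=83)
violated soft preferences: 18, 19

1. nav.y = 38  [modal.top = nav.top]
2. nav.h = 83  [modal.h = nav.h]
3. nav.x = 299  [nav.left = 299]
4. nav.w = 44  [nav.w = 44]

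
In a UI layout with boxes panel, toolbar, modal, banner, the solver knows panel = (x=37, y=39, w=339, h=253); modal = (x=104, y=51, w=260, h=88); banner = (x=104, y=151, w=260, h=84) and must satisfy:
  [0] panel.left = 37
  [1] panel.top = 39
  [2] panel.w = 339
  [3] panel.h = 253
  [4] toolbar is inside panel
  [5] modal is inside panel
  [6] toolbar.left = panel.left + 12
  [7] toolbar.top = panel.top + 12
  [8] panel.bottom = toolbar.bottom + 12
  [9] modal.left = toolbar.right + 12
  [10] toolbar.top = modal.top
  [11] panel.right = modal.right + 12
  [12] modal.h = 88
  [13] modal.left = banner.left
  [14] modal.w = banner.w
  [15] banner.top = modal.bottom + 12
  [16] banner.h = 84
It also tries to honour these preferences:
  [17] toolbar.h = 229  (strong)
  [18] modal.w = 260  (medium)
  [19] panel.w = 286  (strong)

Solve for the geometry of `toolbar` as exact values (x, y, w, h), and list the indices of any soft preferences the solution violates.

toolbar = (x=49, y=51, w=43, h=229)
violated soft preferences: 19

1. toolbar.x = 49  [toolbar.left = panel.left + 12]
2. toolbar.y = 51  [toolbar.top = panel.top + 12]
3. toolbar.h = 229  [panel.bottom = toolbar.bottom + 12]
4. toolbar.w = 43  [modal.left = toolbar.right + 12]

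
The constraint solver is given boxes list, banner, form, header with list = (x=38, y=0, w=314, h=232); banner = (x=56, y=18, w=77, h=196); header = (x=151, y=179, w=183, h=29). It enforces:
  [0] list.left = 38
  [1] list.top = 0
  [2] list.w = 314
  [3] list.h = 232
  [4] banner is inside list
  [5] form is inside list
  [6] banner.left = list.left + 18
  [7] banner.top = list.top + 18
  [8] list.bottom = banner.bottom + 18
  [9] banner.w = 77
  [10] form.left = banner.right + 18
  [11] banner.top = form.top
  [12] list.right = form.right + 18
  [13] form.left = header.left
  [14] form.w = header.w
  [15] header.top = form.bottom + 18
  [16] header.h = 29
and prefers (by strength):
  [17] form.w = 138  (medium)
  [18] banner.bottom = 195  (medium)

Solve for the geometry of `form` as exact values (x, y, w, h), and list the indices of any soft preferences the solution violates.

form = (x=151, y=18, w=183, h=143)
violated soft preferences: 17, 18

1. form.x = 151  [form.left = banner.right + 18]
2. form.y = 18  [banner.top = form.top]
3. form.w = 183  [list.right = form.right + 18]
4. form.h = 143  [header.top = form.bottom + 18]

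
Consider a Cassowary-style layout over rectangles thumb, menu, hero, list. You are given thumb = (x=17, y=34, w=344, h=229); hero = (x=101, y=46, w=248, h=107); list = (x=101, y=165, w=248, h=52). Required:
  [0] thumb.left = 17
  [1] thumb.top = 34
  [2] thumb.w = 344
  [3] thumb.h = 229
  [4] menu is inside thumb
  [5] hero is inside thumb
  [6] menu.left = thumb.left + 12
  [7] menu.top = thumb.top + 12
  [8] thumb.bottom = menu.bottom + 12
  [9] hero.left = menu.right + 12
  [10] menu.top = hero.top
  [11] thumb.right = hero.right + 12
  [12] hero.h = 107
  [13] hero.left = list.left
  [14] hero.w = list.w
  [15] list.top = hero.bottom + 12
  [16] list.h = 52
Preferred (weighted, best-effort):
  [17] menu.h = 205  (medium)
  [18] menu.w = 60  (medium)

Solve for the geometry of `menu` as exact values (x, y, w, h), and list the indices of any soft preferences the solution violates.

menu = (x=29, y=46, w=60, h=205)
violated soft preferences: none

1. menu.x = 29  [menu.left = thumb.left + 12]
2. menu.y = 46  [menu.top = thumb.top + 12]
3. menu.h = 205  [thumb.bottom = menu.bottom + 12]
4. menu.w = 60  [hero.left = menu.right + 12]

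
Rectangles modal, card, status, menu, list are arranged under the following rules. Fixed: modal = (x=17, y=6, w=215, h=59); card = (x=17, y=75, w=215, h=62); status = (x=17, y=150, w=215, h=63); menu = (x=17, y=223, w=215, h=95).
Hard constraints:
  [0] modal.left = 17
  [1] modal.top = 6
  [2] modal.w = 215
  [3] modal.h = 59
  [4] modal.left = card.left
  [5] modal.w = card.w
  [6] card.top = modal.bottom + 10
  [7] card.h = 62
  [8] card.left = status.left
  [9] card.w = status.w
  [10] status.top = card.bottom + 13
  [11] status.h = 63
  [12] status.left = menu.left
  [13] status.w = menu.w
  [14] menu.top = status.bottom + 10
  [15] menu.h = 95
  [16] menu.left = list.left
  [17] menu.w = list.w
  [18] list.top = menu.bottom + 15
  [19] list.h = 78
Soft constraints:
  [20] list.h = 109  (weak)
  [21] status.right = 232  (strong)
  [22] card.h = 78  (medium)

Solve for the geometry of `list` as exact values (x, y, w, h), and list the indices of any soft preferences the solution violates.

list = (x=17, y=333, w=215, h=78)
violated soft preferences: 20, 22

1. list.x = 17  [menu.left = list.left]
2. list.w = 215  [menu.w = list.w]
3. list.y = 333  [list.top = menu.bottom + 15]
4. list.h = 78  [list.h = 78]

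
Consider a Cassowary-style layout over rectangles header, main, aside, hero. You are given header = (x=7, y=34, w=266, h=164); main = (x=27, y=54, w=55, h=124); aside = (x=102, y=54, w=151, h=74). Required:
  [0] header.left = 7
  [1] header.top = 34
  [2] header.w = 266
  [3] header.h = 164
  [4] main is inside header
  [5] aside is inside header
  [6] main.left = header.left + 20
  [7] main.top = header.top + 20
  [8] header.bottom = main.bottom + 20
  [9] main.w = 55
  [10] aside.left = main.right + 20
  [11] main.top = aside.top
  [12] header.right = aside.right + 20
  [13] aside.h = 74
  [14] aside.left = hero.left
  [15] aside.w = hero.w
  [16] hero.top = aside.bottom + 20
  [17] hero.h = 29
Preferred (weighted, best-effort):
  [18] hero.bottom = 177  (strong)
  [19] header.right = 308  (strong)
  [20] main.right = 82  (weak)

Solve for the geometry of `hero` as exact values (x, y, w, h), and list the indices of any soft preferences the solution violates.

hero = (x=102, y=148, w=151, h=29)
violated soft preferences: 19

1. hero.x = 102  [aside.left = hero.left]
2. hero.w = 151  [aside.w = hero.w]
3. hero.y = 148  [hero.top = aside.bottom + 20]
4. hero.h = 29  [hero.h = 29]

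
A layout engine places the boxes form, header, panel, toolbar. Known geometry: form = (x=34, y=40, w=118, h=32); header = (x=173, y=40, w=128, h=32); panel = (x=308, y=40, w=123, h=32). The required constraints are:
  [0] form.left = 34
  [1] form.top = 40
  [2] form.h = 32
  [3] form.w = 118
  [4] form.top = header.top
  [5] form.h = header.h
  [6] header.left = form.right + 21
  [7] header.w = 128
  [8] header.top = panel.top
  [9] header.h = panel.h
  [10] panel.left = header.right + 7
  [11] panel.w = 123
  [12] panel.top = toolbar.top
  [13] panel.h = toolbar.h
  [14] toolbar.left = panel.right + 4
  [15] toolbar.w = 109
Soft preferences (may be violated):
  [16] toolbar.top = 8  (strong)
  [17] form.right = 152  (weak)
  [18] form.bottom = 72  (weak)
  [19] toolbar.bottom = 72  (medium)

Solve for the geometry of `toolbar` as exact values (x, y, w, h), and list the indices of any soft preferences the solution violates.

1. toolbar.y = 40  [panel.top = toolbar.top]
2. toolbar.h = 32  [panel.h = toolbar.h]
3. toolbar.x = 435  [toolbar.left = panel.right + 4]
4. toolbar.w = 109  [toolbar.w = 109]

toolbar = (x=435, y=40, w=109, h=32)
violated soft preferences: 16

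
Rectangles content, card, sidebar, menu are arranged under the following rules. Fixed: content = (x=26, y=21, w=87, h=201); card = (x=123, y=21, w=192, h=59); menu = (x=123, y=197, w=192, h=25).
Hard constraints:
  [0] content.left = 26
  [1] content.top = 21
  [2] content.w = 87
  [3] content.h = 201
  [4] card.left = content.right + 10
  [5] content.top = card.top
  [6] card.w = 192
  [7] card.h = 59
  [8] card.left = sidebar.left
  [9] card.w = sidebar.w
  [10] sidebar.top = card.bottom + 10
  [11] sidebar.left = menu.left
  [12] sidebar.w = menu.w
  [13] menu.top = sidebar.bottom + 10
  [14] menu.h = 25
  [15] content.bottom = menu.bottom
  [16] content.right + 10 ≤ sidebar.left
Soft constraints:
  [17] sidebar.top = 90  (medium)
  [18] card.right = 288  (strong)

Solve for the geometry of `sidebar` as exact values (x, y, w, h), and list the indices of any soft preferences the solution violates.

1. sidebar.x = 123  [card.left = sidebar.left]
2. sidebar.w = 192  [card.w = sidebar.w]
3. sidebar.y = 90  [sidebar.top = card.bottom + 10]
4. sidebar.h = 97  [menu.top = sidebar.bottom + 10]

sidebar = (x=123, y=90, w=192, h=97)
violated soft preferences: 18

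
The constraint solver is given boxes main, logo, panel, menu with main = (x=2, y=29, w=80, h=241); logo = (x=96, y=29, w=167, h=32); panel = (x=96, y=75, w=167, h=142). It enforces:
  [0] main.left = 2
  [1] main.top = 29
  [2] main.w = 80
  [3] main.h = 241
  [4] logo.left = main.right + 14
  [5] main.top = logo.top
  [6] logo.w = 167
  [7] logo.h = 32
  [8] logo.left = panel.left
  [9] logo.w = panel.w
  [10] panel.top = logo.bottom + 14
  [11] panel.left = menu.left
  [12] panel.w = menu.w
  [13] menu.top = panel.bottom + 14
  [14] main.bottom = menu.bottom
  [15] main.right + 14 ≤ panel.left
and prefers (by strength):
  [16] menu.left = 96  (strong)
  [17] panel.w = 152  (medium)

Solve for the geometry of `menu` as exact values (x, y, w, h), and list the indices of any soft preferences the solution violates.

1. menu.x = 96  [panel.left = menu.left]
2. menu.w = 167  [panel.w = menu.w]
3. menu.y = 231  [menu.top = panel.bottom + 14]
4. menu.h = 39  [main.bottom = menu.bottom]

menu = (x=96, y=231, w=167, h=39)
violated soft preferences: 17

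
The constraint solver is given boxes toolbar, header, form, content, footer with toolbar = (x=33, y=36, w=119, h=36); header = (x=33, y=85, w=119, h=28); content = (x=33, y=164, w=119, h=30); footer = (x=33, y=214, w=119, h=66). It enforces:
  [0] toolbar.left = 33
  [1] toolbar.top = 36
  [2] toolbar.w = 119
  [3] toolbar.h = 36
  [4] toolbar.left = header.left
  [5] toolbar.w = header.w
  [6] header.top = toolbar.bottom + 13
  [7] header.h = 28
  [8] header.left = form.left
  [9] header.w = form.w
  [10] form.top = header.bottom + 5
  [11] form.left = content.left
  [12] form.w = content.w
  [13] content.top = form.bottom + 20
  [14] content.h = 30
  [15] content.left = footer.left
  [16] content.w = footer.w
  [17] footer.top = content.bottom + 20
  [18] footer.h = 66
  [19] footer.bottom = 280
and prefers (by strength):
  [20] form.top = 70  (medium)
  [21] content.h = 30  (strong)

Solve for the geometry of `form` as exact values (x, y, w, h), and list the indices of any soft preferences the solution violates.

form = (x=33, y=118, w=119, h=26)
violated soft preferences: 20

1. form.x = 33  [header.left = form.left]
2. form.w = 119  [header.w = form.w]
3. form.y = 118  [form.top = header.bottom + 5]
4. form.h = 26  [content.top = form.bottom + 20]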